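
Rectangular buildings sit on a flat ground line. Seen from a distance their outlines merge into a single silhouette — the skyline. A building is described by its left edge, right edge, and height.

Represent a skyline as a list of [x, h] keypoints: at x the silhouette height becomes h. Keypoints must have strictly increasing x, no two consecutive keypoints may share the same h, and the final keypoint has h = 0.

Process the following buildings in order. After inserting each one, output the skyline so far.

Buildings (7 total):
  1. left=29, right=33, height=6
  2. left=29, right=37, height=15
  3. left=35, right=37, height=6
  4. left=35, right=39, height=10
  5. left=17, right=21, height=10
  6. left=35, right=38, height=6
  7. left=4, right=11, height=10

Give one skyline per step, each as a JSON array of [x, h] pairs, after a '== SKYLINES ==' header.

== SKYLINES ==
[[29,6],[33,0]]
[[29,15],[37,0]]
[[29,15],[37,0]]
[[29,15],[37,10],[39,0]]
[[17,10],[21,0],[29,15],[37,10],[39,0]]
[[17,10],[21,0],[29,15],[37,10],[39,0]]
[[4,10],[11,0],[17,10],[21,0],[29,15],[37,10],[39,0]]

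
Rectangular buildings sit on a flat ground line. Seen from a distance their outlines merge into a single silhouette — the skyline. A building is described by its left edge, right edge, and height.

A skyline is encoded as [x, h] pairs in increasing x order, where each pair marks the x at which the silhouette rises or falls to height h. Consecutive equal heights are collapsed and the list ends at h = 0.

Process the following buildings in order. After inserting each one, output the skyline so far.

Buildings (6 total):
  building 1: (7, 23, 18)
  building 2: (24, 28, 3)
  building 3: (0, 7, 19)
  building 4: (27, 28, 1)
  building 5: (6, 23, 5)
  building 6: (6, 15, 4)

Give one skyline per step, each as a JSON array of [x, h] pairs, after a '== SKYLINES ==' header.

== SKYLINES ==
[[7,18],[23,0]]
[[7,18],[23,0],[24,3],[28,0]]
[[0,19],[7,18],[23,0],[24,3],[28,0]]
[[0,19],[7,18],[23,0],[24,3],[28,0]]
[[0,19],[7,18],[23,0],[24,3],[28,0]]
[[0,19],[7,18],[23,0],[24,3],[28,0]]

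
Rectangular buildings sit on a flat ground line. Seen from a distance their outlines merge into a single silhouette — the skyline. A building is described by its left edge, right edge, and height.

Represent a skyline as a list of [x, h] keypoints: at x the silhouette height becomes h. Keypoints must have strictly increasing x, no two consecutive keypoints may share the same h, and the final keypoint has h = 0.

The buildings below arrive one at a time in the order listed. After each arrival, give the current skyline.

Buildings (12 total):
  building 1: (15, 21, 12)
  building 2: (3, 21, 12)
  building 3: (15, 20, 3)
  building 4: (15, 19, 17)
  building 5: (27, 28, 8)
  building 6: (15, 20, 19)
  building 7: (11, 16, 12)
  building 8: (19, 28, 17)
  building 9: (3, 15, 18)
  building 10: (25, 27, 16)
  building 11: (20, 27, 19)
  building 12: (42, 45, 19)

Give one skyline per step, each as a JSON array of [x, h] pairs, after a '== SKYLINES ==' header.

== SKYLINES ==
[[15,12],[21,0]]
[[3,12],[21,0]]
[[3,12],[21,0]]
[[3,12],[15,17],[19,12],[21,0]]
[[3,12],[15,17],[19,12],[21,0],[27,8],[28,0]]
[[3,12],[15,19],[20,12],[21,0],[27,8],[28,0]]
[[3,12],[15,19],[20,12],[21,0],[27,8],[28,0]]
[[3,12],[15,19],[20,17],[28,0]]
[[3,18],[15,19],[20,17],[28,0]]
[[3,18],[15,19],[20,17],[28,0]]
[[3,18],[15,19],[27,17],[28,0]]
[[3,18],[15,19],[27,17],[28,0],[42,19],[45,0]]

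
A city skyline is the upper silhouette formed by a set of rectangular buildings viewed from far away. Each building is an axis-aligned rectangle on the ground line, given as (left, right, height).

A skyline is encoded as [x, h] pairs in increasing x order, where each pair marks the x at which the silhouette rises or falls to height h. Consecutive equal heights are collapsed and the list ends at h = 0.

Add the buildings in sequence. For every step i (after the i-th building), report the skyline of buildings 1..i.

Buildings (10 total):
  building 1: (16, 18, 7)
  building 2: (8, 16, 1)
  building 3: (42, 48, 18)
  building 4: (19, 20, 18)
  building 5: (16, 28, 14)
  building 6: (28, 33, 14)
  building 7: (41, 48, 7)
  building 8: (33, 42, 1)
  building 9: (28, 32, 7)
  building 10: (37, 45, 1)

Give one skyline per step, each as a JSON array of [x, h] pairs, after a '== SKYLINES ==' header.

== SKYLINES ==
[[16,7],[18,0]]
[[8,1],[16,7],[18,0]]
[[8,1],[16,7],[18,0],[42,18],[48,0]]
[[8,1],[16,7],[18,0],[19,18],[20,0],[42,18],[48,0]]
[[8,1],[16,14],[19,18],[20,14],[28,0],[42,18],[48,0]]
[[8,1],[16,14],[19,18],[20,14],[33,0],[42,18],[48,0]]
[[8,1],[16,14],[19,18],[20,14],[33,0],[41,7],[42,18],[48,0]]
[[8,1],[16,14],[19,18],[20,14],[33,1],[41,7],[42,18],[48,0]]
[[8,1],[16,14],[19,18],[20,14],[33,1],[41,7],[42,18],[48,0]]
[[8,1],[16,14],[19,18],[20,14],[33,1],[41,7],[42,18],[48,0]]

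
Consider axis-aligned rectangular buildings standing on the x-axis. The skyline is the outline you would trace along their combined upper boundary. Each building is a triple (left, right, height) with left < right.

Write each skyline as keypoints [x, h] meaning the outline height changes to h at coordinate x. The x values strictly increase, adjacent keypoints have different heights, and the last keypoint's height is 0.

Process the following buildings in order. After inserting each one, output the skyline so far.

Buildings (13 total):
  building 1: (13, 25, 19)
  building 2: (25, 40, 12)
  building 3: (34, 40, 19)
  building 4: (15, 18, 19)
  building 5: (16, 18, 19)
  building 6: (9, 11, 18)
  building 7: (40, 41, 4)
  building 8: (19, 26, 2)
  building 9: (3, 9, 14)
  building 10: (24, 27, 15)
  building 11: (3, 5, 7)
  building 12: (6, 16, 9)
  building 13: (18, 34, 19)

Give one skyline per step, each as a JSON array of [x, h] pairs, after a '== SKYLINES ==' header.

== SKYLINES ==
[[13,19],[25,0]]
[[13,19],[25,12],[40,0]]
[[13,19],[25,12],[34,19],[40,0]]
[[13,19],[25,12],[34,19],[40,0]]
[[13,19],[25,12],[34,19],[40,0]]
[[9,18],[11,0],[13,19],[25,12],[34,19],[40,0]]
[[9,18],[11,0],[13,19],[25,12],[34,19],[40,4],[41,0]]
[[9,18],[11,0],[13,19],[25,12],[34,19],[40,4],[41,0]]
[[3,14],[9,18],[11,0],[13,19],[25,12],[34,19],[40,4],[41,0]]
[[3,14],[9,18],[11,0],[13,19],[25,15],[27,12],[34,19],[40,4],[41,0]]
[[3,14],[9,18],[11,0],[13,19],[25,15],[27,12],[34,19],[40,4],[41,0]]
[[3,14],[9,18],[11,9],[13,19],[25,15],[27,12],[34,19],[40,4],[41,0]]
[[3,14],[9,18],[11,9],[13,19],[40,4],[41,0]]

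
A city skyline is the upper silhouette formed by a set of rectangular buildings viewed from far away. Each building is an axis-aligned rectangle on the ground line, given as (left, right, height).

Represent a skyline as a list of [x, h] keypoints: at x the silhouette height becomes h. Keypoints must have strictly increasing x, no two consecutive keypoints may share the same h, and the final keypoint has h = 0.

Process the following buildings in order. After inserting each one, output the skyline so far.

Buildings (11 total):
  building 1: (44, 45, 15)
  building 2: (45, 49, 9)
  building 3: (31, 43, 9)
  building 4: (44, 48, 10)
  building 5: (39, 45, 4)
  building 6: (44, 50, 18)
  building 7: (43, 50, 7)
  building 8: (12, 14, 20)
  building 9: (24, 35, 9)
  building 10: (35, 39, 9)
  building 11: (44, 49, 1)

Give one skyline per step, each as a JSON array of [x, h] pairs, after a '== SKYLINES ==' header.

== SKYLINES ==
[[44,15],[45,0]]
[[44,15],[45,9],[49,0]]
[[31,9],[43,0],[44,15],[45,9],[49,0]]
[[31,9],[43,0],[44,15],[45,10],[48,9],[49,0]]
[[31,9],[43,4],[44,15],[45,10],[48,9],[49,0]]
[[31,9],[43,4],[44,18],[50,0]]
[[31,9],[43,7],[44,18],[50,0]]
[[12,20],[14,0],[31,9],[43,7],[44,18],[50,0]]
[[12,20],[14,0],[24,9],[43,7],[44,18],[50,0]]
[[12,20],[14,0],[24,9],[43,7],[44,18],[50,0]]
[[12,20],[14,0],[24,9],[43,7],[44,18],[50,0]]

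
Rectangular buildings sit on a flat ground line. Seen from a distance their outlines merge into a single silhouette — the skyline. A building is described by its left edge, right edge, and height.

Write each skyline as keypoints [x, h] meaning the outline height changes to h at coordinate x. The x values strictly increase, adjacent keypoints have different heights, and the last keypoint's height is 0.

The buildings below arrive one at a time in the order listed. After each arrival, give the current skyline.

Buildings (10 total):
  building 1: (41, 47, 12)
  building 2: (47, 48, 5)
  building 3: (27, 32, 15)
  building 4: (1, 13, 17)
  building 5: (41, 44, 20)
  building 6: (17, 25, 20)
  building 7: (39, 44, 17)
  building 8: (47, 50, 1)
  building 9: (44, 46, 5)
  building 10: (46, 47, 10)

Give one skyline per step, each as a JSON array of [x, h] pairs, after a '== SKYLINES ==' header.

== SKYLINES ==
[[41,12],[47,0]]
[[41,12],[47,5],[48,0]]
[[27,15],[32,0],[41,12],[47,5],[48,0]]
[[1,17],[13,0],[27,15],[32,0],[41,12],[47,5],[48,0]]
[[1,17],[13,0],[27,15],[32,0],[41,20],[44,12],[47,5],[48,0]]
[[1,17],[13,0],[17,20],[25,0],[27,15],[32,0],[41,20],[44,12],[47,5],[48,0]]
[[1,17],[13,0],[17,20],[25,0],[27,15],[32,0],[39,17],[41,20],[44,12],[47,5],[48,0]]
[[1,17],[13,0],[17,20],[25,0],[27,15],[32,0],[39,17],[41,20],[44,12],[47,5],[48,1],[50,0]]
[[1,17],[13,0],[17,20],[25,0],[27,15],[32,0],[39,17],[41,20],[44,12],[47,5],[48,1],[50,0]]
[[1,17],[13,0],[17,20],[25,0],[27,15],[32,0],[39,17],[41,20],[44,12],[47,5],[48,1],[50,0]]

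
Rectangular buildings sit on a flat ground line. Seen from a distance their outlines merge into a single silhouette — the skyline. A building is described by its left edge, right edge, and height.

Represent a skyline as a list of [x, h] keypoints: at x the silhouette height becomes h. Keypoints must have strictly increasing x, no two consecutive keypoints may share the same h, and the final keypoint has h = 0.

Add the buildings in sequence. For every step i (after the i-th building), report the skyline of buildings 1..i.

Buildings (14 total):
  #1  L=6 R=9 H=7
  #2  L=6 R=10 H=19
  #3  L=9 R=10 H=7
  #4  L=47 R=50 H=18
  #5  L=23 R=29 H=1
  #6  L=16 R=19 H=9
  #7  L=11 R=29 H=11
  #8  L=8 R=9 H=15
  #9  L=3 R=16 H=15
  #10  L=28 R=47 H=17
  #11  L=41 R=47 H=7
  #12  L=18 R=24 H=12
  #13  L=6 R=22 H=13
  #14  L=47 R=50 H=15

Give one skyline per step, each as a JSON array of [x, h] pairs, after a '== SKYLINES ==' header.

== SKYLINES ==
[[6,7],[9,0]]
[[6,19],[10,0]]
[[6,19],[10,0]]
[[6,19],[10,0],[47,18],[50,0]]
[[6,19],[10,0],[23,1],[29,0],[47,18],[50,0]]
[[6,19],[10,0],[16,9],[19,0],[23,1],[29,0],[47,18],[50,0]]
[[6,19],[10,0],[11,11],[29,0],[47,18],[50,0]]
[[6,19],[10,0],[11,11],[29,0],[47,18],[50,0]]
[[3,15],[6,19],[10,15],[16,11],[29,0],[47,18],[50,0]]
[[3,15],[6,19],[10,15],[16,11],[28,17],[47,18],[50,0]]
[[3,15],[6,19],[10,15],[16,11],[28,17],[47,18],[50,0]]
[[3,15],[6,19],[10,15],[16,11],[18,12],[24,11],[28,17],[47,18],[50,0]]
[[3,15],[6,19],[10,15],[16,13],[22,12],[24,11],[28,17],[47,18],[50,0]]
[[3,15],[6,19],[10,15],[16,13],[22,12],[24,11],[28,17],[47,18],[50,0]]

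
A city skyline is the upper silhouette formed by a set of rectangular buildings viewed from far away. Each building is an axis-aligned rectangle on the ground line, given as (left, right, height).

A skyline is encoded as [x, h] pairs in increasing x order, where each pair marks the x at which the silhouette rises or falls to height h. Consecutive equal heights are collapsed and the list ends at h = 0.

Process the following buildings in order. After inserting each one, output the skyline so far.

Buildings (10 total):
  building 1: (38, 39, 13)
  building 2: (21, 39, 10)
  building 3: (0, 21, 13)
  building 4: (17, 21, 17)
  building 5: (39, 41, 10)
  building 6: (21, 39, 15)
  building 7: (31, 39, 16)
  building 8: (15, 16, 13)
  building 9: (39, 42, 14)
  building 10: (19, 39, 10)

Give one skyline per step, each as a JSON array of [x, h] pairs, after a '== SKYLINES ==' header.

== SKYLINES ==
[[38,13],[39,0]]
[[21,10],[38,13],[39,0]]
[[0,13],[21,10],[38,13],[39,0]]
[[0,13],[17,17],[21,10],[38,13],[39,0]]
[[0,13],[17,17],[21,10],[38,13],[39,10],[41,0]]
[[0,13],[17,17],[21,15],[39,10],[41,0]]
[[0,13],[17,17],[21,15],[31,16],[39,10],[41,0]]
[[0,13],[17,17],[21,15],[31,16],[39,10],[41,0]]
[[0,13],[17,17],[21,15],[31,16],[39,14],[42,0]]
[[0,13],[17,17],[21,15],[31,16],[39,14],[42,0]]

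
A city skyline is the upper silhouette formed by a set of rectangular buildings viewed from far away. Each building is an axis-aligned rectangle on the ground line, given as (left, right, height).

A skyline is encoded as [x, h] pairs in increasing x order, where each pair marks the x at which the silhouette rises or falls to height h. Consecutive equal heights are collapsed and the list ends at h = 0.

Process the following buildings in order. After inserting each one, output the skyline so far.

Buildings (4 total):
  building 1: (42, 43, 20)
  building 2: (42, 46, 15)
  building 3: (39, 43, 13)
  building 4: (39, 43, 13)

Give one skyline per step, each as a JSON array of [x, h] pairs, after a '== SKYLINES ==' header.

== SKYLINES ==
[[42,20],[43,0]]
[[42,20],[43,15],[46,0]]
[[39,13],[42,20],[43,15],[46,0]]
[[39,13],[42,20],[43,15],[46,0]]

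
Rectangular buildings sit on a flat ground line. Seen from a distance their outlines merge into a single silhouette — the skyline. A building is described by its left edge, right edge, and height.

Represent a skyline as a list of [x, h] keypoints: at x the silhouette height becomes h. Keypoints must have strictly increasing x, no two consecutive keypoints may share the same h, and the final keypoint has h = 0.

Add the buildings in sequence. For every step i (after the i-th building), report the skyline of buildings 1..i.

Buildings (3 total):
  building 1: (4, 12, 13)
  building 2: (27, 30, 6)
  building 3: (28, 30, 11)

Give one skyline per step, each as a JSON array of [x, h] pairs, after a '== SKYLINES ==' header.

== SKYLINES ==
[[4,13],[12,0]]
[[4,13],[12,0],[27,6],[30,0]]
[[4,13],[12,0],[27,6],[28,11],[30,0]]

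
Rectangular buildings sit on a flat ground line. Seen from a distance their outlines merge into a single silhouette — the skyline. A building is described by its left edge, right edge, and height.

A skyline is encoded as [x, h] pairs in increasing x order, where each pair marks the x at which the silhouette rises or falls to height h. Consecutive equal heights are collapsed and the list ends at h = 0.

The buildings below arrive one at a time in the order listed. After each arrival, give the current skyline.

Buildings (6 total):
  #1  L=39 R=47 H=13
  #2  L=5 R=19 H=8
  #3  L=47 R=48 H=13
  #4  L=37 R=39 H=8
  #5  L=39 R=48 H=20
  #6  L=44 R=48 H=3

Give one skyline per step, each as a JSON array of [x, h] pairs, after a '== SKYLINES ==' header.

== SKYLINES ==
[[39,13],[47,0]]
[[5,8],[19,0],[39,13],[47,0]]
[[5,8],[19,0],[39,13],[48,0]]
[[5,8],[19,0],[37,8],[39,13],[48,0]]
[[5,8],[19,0],[37,8],[39,20],[48,0]]
[[5,8],[19,0],[37,8],[39,20],[48,0]]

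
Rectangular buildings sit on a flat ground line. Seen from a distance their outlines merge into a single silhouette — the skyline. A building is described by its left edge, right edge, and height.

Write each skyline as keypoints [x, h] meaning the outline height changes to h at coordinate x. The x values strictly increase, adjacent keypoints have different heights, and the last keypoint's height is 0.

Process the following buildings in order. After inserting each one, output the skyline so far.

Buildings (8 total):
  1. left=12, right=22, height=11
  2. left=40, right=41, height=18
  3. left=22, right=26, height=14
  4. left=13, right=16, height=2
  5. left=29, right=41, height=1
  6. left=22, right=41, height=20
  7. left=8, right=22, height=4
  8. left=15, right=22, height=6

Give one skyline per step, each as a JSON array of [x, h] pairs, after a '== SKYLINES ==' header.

== SKYLINES ==
[[12,11],[22,0]]
[[12,11],[22,0],[40,18],[41,0]]
[[12,11],[22,14],[26,0],[40,18],[41,0]]
[[12,11],[22,14],[26,0],[40,18],[41,0]]
[[12,11],[22,14],[26,0],[29,1],[40,18],[41,0]]
[[12,11],[22,20],[41,0]]
[[8,4],[12,11],[22,20],[41,0]]
[[8,4],[12,11],[22,20],[41,0]]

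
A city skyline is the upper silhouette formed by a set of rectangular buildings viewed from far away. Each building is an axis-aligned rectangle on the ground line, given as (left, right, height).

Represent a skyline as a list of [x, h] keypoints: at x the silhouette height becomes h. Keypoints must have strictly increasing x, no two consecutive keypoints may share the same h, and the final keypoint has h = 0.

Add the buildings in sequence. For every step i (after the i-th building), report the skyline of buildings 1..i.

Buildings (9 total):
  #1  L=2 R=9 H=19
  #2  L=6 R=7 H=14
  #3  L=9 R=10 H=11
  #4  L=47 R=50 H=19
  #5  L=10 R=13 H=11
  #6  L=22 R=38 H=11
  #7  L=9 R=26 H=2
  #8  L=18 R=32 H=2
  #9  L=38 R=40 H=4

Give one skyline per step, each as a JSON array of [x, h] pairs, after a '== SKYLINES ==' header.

== SKYLINES ==
[[2,19],[9,0]]
[[2,19],[9,0]]
[[2,19],[9,11],[10,0]]
[[2,19],[9,11],[10,0],[47,19],[50,0]]
[[2,19],[9,11],[13,0],[47,19],[50,0]]
[[2,19],[9,11],[13,0],[22,11],[38,0],[47,19],[50,0]]
[[2,19],[9,11],[13,2],[22,11],[38,0],[47,19],[50,0]]
[[2,19],[9,11],[13,2],[22,11],[38,0],[47,19],[50,0]]
[[2,19],[9,11],[13,2],[22,11],[38,4],[40,0],[47,19],[50,0]]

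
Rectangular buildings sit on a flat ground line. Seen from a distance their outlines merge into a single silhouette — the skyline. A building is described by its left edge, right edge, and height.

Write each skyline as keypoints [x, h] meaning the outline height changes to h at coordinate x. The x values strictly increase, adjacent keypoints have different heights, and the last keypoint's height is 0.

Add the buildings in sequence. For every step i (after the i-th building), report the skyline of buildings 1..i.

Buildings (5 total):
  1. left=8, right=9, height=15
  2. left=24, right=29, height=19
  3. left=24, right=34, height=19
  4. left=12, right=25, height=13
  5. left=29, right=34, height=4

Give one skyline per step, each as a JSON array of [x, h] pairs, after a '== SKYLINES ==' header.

== SKYLINES ==
[[8,15],[9,0]]
[[8,15],[9,0],[24,19],[29,0]]
[[8,15],[9,0],[24,19],[34,0]]
[[8,15],[9,0],[12,13],[24,19],[34,0]]
[[8,15],[9,0],[12,13],[24,19],[34,0]]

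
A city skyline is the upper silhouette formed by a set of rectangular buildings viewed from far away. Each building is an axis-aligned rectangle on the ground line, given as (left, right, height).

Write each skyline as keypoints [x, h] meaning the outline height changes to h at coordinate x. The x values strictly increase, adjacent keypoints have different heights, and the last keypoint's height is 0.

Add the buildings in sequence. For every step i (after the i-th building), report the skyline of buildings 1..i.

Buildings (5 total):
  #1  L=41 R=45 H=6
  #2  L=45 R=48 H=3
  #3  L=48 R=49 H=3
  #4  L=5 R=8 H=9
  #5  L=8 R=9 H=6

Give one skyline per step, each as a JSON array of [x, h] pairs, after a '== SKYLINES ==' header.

== SKYLINES ==
[[41,6],[45,0]]
[[41,6],[45,3],[48,0]]
[[41,6],[45,3],[49,0]]
[[5,9],[8,0],[41,6],[45,3],[49,0]]
[[5,9],[8,6],[9,0],[41,6],[45,3],[49,0]]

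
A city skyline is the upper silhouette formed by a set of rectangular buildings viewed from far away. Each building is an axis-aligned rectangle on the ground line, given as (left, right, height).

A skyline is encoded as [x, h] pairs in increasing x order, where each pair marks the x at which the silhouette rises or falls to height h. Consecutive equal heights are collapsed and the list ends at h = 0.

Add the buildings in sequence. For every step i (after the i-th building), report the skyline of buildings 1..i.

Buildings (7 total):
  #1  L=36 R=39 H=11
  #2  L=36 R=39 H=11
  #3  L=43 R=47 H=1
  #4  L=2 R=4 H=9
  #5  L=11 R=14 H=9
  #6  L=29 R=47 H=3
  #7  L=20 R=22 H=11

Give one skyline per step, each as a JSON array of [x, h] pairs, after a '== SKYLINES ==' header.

== SKYLINES ==
[[36,11],[39,0]]
[[36,11],[39,0]]
[[36,11],[39,0],[43,1],[47,0]]
[[2,9],[4,0],[36,11],[39,0],[43,1],[47,0]]
[[2,9],[4,0],[11,9],[14,0],[36,11],[39,0],[43,1],[47,0]]
[[2,9],[4,0],[11,9],[14,0],[29,3],[36,11],[39,3],[47,0]]
[[2,9],[4,0],[11,9],[14,0],[20,11],[22,0],[29,3],[36,11],[39,3],[47,0]]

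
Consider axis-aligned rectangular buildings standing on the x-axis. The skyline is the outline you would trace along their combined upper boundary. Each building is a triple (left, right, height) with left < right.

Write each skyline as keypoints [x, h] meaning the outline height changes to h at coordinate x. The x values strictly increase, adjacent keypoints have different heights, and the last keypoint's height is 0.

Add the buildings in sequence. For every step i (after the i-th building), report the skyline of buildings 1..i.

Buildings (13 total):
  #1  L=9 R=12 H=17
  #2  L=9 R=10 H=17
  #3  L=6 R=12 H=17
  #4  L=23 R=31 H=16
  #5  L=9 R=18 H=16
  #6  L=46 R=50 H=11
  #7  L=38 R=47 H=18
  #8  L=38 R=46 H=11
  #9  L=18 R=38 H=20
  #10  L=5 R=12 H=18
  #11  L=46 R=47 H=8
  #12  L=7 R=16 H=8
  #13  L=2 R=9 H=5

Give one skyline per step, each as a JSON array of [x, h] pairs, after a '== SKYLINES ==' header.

== SKYLINES ==
[[9,17],[12,0]]
[[9,17],[12,0]]
[[6,17],[12,0]]
[[6,17],[12,0],[23,16],[31,0]]
[[6,17],[12,16],[18,0],[23,16],[31,0]]
[[6,17],[12,16],[18,0],[23,16],[31,0],[46,11],[50,0]]
[[6,17],[12,16],[18,0],[23,16],[31,0],[38,18],[47,11],[50,0]]
[[6,17],[12,16],[18,0],[23,16],[31,0],[38,18],[47,11],[50,0]]
[[6,17],[12,16],[18,20],[38,18],[47,11],[50,0]]
[[5,18],[12,16],[18,20],[38,18],[47,11],[50,0]]
[[5,18],[12,16],[18,20],[38,18],[47,11],[50,0]]
[[5,18],[12,16],[18,20],[38,18],[47,11],[50,0]]
[[2,5],[5,18],[12,16],[18,20],[38,18],[47,11],[50,0]]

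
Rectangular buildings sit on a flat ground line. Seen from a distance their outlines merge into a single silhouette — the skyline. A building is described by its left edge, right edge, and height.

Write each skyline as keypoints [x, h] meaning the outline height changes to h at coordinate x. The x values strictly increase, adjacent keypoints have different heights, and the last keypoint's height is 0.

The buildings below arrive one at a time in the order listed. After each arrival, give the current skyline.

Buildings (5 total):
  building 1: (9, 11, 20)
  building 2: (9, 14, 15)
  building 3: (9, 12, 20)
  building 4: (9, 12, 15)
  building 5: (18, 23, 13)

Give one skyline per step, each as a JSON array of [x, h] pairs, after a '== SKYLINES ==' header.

== SKYLINES ==
[[9,20],[11,0]]
[[9,20],[11,15],[14,0]]
[[9,20],[12,15],[14,0]]
[[9,20],[12,15],[14,0]]
[[9,20],[12,15],[14,0],[18,13],[23,0]]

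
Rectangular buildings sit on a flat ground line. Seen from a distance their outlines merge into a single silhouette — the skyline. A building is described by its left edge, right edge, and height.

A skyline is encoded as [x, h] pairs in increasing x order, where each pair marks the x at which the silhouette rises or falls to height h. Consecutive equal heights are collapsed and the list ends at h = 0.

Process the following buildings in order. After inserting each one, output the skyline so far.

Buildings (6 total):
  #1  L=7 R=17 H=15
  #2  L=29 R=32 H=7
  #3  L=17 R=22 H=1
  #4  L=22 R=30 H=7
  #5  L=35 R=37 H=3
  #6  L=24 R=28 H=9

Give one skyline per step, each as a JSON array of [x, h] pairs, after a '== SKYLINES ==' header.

== SKYLINES ==
[[7,15],[17,0]]
[[7,15],[17,0],[29,7],[32,0]]
[[7,15],[17,1],[22,0],[29,7],[32,0]]
[[7,15],[17,1],[22,7],[32,0]]
[[7,15],[17,1],[22,7],[32,0],[35,3],[37,0]]
[[7,15],[17,1],[22,7],[24,9],[28,7],[32,0],[35,3],[37,0]]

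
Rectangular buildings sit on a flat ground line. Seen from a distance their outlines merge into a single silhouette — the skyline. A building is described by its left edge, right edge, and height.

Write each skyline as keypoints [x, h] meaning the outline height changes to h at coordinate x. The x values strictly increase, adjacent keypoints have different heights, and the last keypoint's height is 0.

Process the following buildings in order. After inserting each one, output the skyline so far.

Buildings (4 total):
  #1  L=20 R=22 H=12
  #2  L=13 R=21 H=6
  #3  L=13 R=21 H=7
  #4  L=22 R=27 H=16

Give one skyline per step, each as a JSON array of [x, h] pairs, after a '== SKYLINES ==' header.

== SKYLINES ==
[[20,12],[22,0]]
[[13,6],[20,12],[22,0]]
[[13,7],[20,12],[22,0]]
[[13,7],[20,12],[22,16],[27,0]]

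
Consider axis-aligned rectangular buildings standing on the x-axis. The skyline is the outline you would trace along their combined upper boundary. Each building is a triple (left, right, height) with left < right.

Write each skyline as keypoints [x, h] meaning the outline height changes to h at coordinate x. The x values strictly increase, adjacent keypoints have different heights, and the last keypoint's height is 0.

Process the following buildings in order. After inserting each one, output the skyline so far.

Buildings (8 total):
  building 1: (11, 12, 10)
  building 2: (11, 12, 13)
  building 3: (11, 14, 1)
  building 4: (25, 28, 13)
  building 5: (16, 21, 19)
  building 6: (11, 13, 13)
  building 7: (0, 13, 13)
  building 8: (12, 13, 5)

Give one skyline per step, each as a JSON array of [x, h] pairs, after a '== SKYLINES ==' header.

== SKYLINES ==
[[11,10],[12,0]]
[[11,13],[12,0]]
[[11,13],[12,1],[14,0]]
[[11,13],[12,1],[14,0],[25,13],[28,0]]
[[11,13],[12,1],[14,0],[16,19],[21,0],[25,13],[28,0]]
[[11,13],[13,1],[14,0],[16,19],[21,0],[25,13],[28,0]]
[[0,13],[13,1],[14,0],[16,19],[21,0],[25,13],[28,0]]
[[0,13],[13,1],[14,0],[16,19],[21,0],[25,13],[28,0]]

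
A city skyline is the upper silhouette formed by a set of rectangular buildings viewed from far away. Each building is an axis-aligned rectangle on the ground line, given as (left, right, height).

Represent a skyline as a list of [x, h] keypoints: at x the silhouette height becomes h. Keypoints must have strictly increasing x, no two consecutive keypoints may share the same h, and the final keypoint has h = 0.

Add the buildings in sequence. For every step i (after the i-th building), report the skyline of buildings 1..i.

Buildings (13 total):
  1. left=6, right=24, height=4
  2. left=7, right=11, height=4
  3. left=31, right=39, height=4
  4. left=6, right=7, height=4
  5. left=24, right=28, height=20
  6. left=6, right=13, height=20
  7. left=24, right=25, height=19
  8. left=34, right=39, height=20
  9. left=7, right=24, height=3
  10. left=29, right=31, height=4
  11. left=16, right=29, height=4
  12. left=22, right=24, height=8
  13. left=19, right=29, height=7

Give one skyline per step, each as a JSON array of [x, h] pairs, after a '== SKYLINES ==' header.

== SKYLINES ==
[[6,4],[24,0]]
[[6,4],[24,0]]
[[6,4],[24,0],[31,4],[39,0]]
[[6,4],[24,0],[31,4],[39,0]]
[[6,4],[24,20],[28,0],[31,4],[39,0]]
[[6,20],[13,4],[24,20],[28,0],[31,4],[39,0]]
[[6,20],[13,4],[24,20],[28,0],[31,4],[39,0]]
[[6,20],[13,4],[24,20],[28,0],[31,4],[34,20],[39,0]]
[[6,20],[13,4],[24,20],[28,0],[31,4],[34,20],[39,0]]
[[6,20],[13,4],[24,20],[28,0],[29,4],[34,20],[39,0]]
[[6,20],[13,4],[24,20],[28,4],[34,20],[39,0]]
[[6,20],[13,4],[22,8],[24,20],[28,4],[34,20],[39,0]]
[[6,20],[13,4],[19,7],[22,8],[24,20],[28,7],[29,4],[34,20],[39,0]]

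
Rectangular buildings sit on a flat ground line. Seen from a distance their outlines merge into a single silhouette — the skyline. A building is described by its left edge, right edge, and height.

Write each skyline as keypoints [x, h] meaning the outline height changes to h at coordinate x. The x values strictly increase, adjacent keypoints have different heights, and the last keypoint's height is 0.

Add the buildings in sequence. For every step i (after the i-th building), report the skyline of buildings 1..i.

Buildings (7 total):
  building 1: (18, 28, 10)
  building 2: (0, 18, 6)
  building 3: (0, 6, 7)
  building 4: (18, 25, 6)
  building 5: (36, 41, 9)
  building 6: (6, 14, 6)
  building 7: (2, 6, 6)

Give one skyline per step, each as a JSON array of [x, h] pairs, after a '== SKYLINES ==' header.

== SKYLINES ==
[[18,10],[28,0]]
[[0,6],[18,10],[28,0]]
[[0,7],[6,6],[18,10],[28,0]]
[[0,7],[6,6],[18,10],[28,0]]
[[0,7],[6,6],[18,10],[28,0],[36,9],[41,0]]
[[0,7],[6,6],[18,10],[28,0],[36,9],[41,0]]
[[0,7],[6,6],[18,10],[28,0],[36,9],[41,0]]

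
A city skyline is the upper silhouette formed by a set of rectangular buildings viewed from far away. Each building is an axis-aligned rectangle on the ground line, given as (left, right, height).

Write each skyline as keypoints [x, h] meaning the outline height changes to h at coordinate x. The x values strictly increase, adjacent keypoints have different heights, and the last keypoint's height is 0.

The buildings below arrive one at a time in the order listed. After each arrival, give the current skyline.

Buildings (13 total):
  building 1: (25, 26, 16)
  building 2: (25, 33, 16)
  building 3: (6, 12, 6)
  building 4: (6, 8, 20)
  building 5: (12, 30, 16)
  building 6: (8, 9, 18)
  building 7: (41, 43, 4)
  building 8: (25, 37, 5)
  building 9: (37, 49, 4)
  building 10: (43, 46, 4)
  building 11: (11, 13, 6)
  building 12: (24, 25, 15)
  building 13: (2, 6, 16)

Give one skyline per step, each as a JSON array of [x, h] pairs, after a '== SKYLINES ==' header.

== SKYLINES ==
[[25,16],[26,0]]
[[25,16],[33,0]]
[[6,6],[12,0],[25,16],[33,0]]
[[6,20],[8,6],[12,0],[25,16],[33,0]]
[[6,20],[8,6],[12,16],[33,0]]
[[6,20],[8,18],[9,6],[12,16],[33,0]]
[[6,20],[8,18],[9,6],[12,16],[33,0],[41,4],[43,0]]
[[6,20],[8,18],[9,6],[12,16],[33,5],[37,0],[41,4],[43,0]]
[[6,20],[8,18],[9,6],[12,16],[33,5],[37,4],[49,0]]
[[6,20],[8,18],[9,6],[12,16],[33,5],[37,4],[49,0]]
[[6,20],[8,18],[9,6],[12,16],[33,5],[37,4],[49,0]]
[[6,20],[8,18],[9,6],[12,16],[33,5],[37,4],[49,0]]
[[2,16],[6,20],[8,18],[9,6],[12,16],[33,5],[37,4],[49,0]]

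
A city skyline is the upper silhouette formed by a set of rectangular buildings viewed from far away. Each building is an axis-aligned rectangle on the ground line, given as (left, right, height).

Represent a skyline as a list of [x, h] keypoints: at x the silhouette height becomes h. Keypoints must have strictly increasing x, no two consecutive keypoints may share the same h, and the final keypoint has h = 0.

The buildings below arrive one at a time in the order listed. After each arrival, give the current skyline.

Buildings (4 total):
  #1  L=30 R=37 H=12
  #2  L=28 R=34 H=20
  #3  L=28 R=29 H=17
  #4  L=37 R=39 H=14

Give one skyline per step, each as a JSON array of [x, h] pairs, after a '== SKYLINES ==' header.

== SKYLINES ==
[[30,12],[37,0]]
[[28,20],[34,12],[37,0]]
[[28,20],[34,12],[37,0]]
[[28,20],[34,12],[37,14],[39,0]]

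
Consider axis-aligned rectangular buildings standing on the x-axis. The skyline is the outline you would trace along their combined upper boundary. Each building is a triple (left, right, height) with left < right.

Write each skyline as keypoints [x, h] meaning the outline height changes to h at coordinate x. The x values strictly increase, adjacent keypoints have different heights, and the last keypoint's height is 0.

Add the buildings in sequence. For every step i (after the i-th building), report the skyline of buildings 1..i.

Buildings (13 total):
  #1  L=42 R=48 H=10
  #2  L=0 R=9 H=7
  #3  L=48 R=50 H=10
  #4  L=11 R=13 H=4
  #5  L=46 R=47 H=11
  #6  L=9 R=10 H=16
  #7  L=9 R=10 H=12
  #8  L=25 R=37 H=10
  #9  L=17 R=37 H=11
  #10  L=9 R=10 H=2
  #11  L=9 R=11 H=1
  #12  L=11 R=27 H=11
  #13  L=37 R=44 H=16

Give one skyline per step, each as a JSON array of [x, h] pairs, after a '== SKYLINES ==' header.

== SKYLINES ==
[[42,10],[48,0]]
[[0,7],[9,0],[42,10],[48,0]]
[[0,7],[9,0],[42,10],[50,0]]
[[0,7],[9,0],[11,4],[13,0],[42,10],[50,0]]
[[0,7],[9,0],[11,4],[13,0],[42,10],[46,11],[47,10],[50,0]]
[[0,7],[9,16],[10,0],[11,4],[13,0],[42,10],[46,11],[47,10],[50,0]]
[[0,7],[9,16],[10,0],[11,4],[13,0],[42,10],[46,11],[47,10],[50,0]]
[[0,7],[9,16],[10,0],[11,4],[13,0],[25,10],[37,0],[42,10],[46,11],[47,10],[50,0]]
[[0,7],[9,16],[10,0],[11,4],[13,0],[17,11],[37,0],[42,10],[46,11],[47,10],[50,0]]
[[0,7],[9,16],[10,0],[11,4],[13,0],[17,11],[37,0],[42,10],[46,11],[47,10],[50,0]]
[[0,7],[9,16],[10,1],[11,4],[13,0],[17,11],[37,0],[42,10],[46,11],[47,10],[50,0]]
[[0,7],[9,16],[10,1],[11,11],[37,0],[42,10],[46,11],[47,10],[50,0]]
[[0,7],[9,16],[10,1],[11,11],[37,16],[44,10],[46,11],[47,10],[50,0]]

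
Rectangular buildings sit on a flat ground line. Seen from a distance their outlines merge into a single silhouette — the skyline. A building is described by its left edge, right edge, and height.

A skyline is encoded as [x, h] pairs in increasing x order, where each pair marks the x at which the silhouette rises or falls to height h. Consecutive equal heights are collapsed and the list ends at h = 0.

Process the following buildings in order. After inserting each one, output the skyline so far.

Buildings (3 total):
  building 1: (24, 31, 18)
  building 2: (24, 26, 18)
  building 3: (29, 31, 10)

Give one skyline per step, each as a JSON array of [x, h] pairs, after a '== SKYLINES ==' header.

== SKYLINES ==
[[24,18],[31,0]]
[[24,18],[31,0]]
[[24,18],[31,0]]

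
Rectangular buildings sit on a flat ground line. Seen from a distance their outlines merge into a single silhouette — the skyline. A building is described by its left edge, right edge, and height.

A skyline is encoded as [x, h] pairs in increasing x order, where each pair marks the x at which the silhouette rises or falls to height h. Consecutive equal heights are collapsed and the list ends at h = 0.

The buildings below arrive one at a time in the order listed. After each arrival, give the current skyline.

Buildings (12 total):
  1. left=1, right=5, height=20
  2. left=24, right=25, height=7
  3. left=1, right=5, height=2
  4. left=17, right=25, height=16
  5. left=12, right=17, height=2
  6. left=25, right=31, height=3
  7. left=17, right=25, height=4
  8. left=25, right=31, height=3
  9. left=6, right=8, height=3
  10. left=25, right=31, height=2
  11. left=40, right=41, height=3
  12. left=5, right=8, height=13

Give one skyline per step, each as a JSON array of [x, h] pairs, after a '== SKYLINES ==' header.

== SKYLINES ==
[[1,20],[5,0]]
[[1,20],[5,0],[24,7],[25,0]]
[[1,20],[5,0],[24,7],[25,0]]
[[1,20],[5,0],[17,16],[25,0]]
[[1,20],[5,0],[12,2],[17,16],[25,0]]
[[1,20],[5,0],[12,2],[17,16],[25,3],[31,0]]
[[1,20],[5,0],[12,2],[17,16],[25,3],[31,0]]
[[1,20],[5,0],[12,2],[17,16],[25,3],[31,0]]
[[1,20],[5,0],[6,3],[8,0],[12,2],[17,16],[25,3],[31,0]]
[[1,20],[5,0],[6,3],[8,0],[12,2],[17,16],[25,3],[31,0]]
[[1,20],[5,0],[6,3],[8,0],[12,2],[17,16],[25,3],[31,0],[40,3],[41,0]]
[[1,20],[5,13],[8,0],[12,2],[17,16],[25,3],[31,0],[40,3],[41,0]]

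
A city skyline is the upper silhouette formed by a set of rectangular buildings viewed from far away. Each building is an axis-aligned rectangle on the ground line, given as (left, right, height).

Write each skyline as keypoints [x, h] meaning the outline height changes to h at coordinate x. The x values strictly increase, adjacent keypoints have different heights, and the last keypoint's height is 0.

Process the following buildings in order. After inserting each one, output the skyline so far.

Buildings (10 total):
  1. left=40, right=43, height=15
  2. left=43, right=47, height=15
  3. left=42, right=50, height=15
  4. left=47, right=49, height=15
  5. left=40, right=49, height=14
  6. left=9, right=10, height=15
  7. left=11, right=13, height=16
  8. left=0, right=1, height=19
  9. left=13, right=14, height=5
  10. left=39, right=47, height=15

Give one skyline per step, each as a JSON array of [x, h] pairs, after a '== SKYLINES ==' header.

== SKYLINES ==
[[40,15],[43,0]]
[[40,15],[47,0]]
[[40,15],[50,0]]
[[40,15],[50,0]]
[[40,15],[50,0]]
[[9,15],[10,0],[40,15],[50,0]]
[[9,15],[10,0],[11,16],[13,0],[40,15],[50,0]]
[[0,19],[1,0],[9,15],[10,0],[11,16],[13,0],[40,15],[50,0]]
[[0,19],[1,0],[9,15],[10,0],[11,16],[13,5],[14,0],[40,15],[50,0]]
[[0,19],[1,0],[9,15],[10,0],[11,16],[13,5],[14,0],[39,15],[50,0]]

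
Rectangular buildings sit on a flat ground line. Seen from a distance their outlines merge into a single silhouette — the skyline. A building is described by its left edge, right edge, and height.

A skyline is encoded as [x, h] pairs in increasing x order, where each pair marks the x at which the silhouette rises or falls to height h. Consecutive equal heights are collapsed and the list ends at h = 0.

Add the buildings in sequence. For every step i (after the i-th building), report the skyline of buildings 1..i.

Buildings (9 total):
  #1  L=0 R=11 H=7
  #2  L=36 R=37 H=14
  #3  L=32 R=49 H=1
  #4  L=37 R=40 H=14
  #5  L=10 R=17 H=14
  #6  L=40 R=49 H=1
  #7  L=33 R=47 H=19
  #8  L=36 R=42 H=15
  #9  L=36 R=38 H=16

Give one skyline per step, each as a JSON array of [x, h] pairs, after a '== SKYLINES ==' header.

== SKYLINES ==
[[0,7],[11,0]]
[[0,7],[11,0],[36,14],[37,0]]
[[0,7],[11,0],[32,1],[36,14],[37,1],[49,0]]
[[0,7],[11,0],[32,1],[36,14],[40,1],[49,0]]
[[0,7],[10,14],[17,0],[32,1],[36,14],[40,1],[49,0]]
[[0,7],[10,14],[17,0],[32,1],[36,14],[40,1],[49,0]]
[[0,7],[10,14],[17,0],[32,1],[33,19],[47,1],[49,0]]
[[0,7],[10,14],[17,0],[32,1],[33,19],[47,1],[49,0]]
[[0,7],[10,14],[17,0],[32,1],[33,19],[47,1],[49,0]]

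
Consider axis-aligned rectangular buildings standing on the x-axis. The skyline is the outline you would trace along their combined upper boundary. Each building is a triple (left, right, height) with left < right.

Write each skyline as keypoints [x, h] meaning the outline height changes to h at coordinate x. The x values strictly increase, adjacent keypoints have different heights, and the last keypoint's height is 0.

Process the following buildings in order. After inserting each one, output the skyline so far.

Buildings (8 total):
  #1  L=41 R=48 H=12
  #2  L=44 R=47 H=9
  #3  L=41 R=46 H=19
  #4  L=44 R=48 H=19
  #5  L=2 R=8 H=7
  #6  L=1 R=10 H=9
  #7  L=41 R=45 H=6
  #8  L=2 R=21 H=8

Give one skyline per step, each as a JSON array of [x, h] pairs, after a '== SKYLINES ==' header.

== SKYLINES ==
[[41,12],[48,0]]
[[41,12],[48,0]]
[[41,19],[46,12],[48,0]]
[[41,19],[48,0]]
[[2,7],[8,0],[41,19],[48,0]]
[[1,9],[10,0],[41,19],[48,0]]
[[1,9],[10,0],[41,19],[48,0]]
[[1,9],[10,8],[21,0],[41,19],[48,0]]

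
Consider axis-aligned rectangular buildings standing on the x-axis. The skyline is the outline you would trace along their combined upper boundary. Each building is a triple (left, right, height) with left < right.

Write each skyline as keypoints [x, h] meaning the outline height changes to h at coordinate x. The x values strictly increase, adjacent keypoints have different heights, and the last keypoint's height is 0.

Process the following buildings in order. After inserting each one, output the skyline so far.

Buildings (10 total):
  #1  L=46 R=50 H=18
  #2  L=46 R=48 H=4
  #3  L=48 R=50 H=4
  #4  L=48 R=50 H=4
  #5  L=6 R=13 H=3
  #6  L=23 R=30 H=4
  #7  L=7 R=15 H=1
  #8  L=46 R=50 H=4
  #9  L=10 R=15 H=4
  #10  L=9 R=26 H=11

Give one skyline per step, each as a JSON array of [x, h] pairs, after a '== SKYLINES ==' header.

== SKYLINES ==
[[46,18],[50,0]]
[[46,18],[50,0]]
[[46,18],[50,0]]
[[46,18],[50,0]]
[[6,3],[13,0],[46,18],[50,0]]
[[6,3],[13,0],[23,4],[30,0],[46,18],[50,0]]
[[6,3],[13,1],[15,0],[23,4],[30,0],[46,18],[50,0]]
[[6,3],[13,1],[15,0],[23,4],[30,0],[46,18],[50,0]]
[[6,3],[10,4],[15,0],[23,4],[30,0],[46,18],[50,0]]
[[6,3],[9,11],[26,4],[30,0],[46,18],[50,0]]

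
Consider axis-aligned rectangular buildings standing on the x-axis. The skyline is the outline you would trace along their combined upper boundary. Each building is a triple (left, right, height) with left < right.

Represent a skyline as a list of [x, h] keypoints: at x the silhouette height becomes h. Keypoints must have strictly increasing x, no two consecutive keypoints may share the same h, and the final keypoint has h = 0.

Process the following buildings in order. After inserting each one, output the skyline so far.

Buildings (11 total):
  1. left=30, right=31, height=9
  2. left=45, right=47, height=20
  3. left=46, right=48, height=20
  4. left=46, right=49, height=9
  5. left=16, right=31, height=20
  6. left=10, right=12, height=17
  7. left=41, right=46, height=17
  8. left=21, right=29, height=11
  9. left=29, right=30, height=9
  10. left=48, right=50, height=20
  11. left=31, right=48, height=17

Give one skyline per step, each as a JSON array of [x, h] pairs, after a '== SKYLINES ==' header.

== SKYLINES ==
[[30,9],[31,0]]
[[30,9],[31,0],[45,20],[47,0]]
[[30,9],[31,0],[45,20],[48,0]]
[[30,9],[31,0],[45,20],[48,9],[49,0]]
[[16,20],[31,0],[45,20],[48,9],[49,0]]
[[10,17],[12,0],[16,20],[31,0],[45,20],[48,9],[49,0]]
[[10,17],[12,0],[16,20],[31,0],[41,17],[45,20],[48,9],[49,0]]
[[10,17],[12,0],[16,20],[31,0],[41,17],[45,20],[48,9],[49,0]]
[[10,17],[12,0],[16,20],[31,0],[41,17],[45,20],[48,9],[49,0]]
[[10,17],[12,0],[16,20],[31,0],[41,17],[45,20],[50,0]]
[[10,17],[12,0],[16,20],[31,17],[45,20],[50,0]]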